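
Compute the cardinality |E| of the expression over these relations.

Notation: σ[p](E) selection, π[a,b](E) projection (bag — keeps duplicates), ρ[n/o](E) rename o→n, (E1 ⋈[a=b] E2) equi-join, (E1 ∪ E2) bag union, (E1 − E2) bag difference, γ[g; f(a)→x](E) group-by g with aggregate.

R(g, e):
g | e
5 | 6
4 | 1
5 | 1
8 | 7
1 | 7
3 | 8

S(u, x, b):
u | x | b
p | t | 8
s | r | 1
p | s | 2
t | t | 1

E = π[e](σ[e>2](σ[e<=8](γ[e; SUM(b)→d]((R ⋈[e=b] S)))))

Row counts bottom-up:
  R → 6
  S → 4
  (R ⋈[e=b] S) → 5
  γ[e; SUM(b)→d]((R ⋈[e=b] S)) → 2
  σ[e<=8](γ[e; SUM(b)→d]((R ⋈[e=b] S))) → 2
  σ[e>2](σ[e<=8](γ[e; SUM(b)→d]((R ⋈[e=b] S)))) → 1
  π[e](σ[e>2](σ[e<=8](γ[e; SUM(b)→d]((R ⋈[e=b] S))))) → 1

|E| = 1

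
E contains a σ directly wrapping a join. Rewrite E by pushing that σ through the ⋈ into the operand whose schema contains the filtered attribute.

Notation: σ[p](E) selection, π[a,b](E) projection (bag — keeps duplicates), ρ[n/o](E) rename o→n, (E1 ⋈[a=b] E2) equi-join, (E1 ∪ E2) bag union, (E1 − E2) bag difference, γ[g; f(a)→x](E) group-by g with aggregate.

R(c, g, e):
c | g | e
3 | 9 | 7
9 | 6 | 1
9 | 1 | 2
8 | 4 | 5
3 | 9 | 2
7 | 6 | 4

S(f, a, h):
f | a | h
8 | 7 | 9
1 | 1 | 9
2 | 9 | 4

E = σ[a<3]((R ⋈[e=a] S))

σ filters on a, owned by the right side.
E' = (R ⋈[e=a] σ[a<3](S))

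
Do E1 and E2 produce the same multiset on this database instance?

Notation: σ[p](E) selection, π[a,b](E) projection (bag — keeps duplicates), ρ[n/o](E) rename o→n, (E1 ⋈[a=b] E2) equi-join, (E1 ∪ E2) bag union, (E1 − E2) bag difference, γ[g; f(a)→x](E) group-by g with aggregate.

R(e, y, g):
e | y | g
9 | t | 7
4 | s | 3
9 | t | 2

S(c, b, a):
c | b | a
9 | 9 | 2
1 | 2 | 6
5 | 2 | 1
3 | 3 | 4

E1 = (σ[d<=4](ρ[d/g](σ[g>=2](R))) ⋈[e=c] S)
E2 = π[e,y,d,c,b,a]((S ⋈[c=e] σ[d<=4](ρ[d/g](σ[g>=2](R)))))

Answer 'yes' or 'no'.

E1 row counts bottom-up:
  R → 3
  σ[g>=2](R) → 3
  ρ[d/g](σ[g>=2](R)) → 3
  σ[d<=4](ρ[d/g](σ[g>=2](R))) → 2
  S → 4
  (σ[d<=4](ρ[d/g](σ[g>=2](R))) ⋈[e=c] S) → 1
E2 row counts bottom-up:
  S → 4
  R → 3
  σ[g>=2](R) → 3
  ρ[d/g](σ[g>=2](R)) → 3
  σ[d<=4](ρ[d/g](σ[g>=2](R))) → 2
  (S ⋈[c=e] σ[d<=4](ρ[d/g](σ[g>=2](R)))) → 1
  π[e,y,d,c,b,a]((S ⋈[c=e] σ[d<=4](ρ[d/g](σ[g>=2](R))))) → 1

E1 and E2 produce the same multiset:
e | y | d | c | b | a
9 | t | 2 | 9 | 9 | 2

yes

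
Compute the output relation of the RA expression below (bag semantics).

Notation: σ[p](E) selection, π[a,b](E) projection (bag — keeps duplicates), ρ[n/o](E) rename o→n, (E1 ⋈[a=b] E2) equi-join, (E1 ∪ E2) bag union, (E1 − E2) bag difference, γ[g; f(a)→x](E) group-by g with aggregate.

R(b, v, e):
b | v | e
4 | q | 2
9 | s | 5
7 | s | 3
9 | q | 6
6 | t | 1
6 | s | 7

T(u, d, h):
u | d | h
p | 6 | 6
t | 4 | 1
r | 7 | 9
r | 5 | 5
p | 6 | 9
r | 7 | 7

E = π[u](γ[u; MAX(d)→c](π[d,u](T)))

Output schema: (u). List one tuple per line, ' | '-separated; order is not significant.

Row counts bottom-up:
  T → 6
  π[d,u](T) → 6
  γ[u; MAX(d)→c](π[d,u](T)) → 3
  π[u](γ[u; MAX(d)→c](π[d,u](T))) → 3

== RESULT ==
u
p
r
t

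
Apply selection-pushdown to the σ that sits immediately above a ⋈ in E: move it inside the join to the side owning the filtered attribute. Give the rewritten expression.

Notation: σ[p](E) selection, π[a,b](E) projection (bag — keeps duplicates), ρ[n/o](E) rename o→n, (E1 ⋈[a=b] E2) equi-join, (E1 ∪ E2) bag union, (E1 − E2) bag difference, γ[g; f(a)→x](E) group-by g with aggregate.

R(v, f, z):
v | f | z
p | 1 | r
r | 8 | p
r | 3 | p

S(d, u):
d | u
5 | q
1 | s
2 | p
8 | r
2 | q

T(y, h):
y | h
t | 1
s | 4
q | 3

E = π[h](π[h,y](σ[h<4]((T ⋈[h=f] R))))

σ filters on h, owned by the left side.
E' = π[h](π[h,y]((σ[h<4](T) ⋈[h=f] R)))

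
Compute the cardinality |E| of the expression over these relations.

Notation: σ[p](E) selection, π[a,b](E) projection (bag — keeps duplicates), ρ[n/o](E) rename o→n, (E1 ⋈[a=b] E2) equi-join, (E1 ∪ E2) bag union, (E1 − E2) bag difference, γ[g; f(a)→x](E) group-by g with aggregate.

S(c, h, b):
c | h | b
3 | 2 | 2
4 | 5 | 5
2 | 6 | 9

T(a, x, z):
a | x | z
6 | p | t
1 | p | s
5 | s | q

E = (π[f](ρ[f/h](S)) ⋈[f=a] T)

Stepwise |·|:
  S → 3
  ρ[f/h](S) → 3
  π[f](ρ[f/h](S)) → 3
  T → 3
  (π[f](ρ[f/h](S)) ⋈[f=a] T) → 2

|E| = 2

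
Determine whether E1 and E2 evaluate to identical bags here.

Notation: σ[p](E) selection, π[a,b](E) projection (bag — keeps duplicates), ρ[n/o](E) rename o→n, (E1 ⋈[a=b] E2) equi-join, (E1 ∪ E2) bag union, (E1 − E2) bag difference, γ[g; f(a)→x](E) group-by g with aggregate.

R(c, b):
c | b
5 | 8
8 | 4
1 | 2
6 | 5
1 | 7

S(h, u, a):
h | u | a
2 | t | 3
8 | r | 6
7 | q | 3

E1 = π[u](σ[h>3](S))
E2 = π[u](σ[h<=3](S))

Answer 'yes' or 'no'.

E1 row counts bottom-up:
  S → 3
  σ[h>3](S) → 2
  π[u](σ[h>3](S)) → 2
E2 row counts bottom-up:
  S → 3
  σ[h<=3](S) → 1
  π[u](σ[h<=3](S)) → 1

E1 result:
u
q
r
E2 result:
u
t
Witness: ('t',) appears 0× in E1 but 1× in E2.

no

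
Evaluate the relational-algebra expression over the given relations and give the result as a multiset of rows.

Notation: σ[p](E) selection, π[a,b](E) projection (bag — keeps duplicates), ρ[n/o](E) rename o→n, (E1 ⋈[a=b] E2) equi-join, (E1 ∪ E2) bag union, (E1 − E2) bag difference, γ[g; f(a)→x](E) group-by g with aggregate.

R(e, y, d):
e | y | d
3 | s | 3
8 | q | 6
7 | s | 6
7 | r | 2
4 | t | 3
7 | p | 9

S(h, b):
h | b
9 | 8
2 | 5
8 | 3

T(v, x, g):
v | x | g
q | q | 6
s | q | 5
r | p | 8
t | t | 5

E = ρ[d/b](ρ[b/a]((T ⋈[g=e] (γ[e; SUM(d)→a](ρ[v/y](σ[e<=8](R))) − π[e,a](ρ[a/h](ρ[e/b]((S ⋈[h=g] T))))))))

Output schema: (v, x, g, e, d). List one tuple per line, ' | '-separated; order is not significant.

Stepwise |·|:
  T → 4
  R → 6
  σ[e<=8](R) → 6
  ρ[v/y](σ[e<=8](R)) → 6
  γ[e; SUM(d)→a](ρ[v/y](σ[e<=8](R))) → 4
  S → 3
  T → 4
  (S ⋈[h=g] T) → 1
  ρ[e/b]((S ⋈[h=g] T)) → 1
  ρ[a/h](ρ[e/b]((S ⋈[h=g] T))) → 1
  π[e,a](ρ[a/h](ρ[e/b]((S ⋈[h=g] T)))) → 1
  (γ[e; SUM(d)→a](ρ[v/y](σ[e<=8](R))) − π[e,a](ρ[a/h](ρ[e/b]((S ⋈[h=g] T))))) → 4
  (T ⋈[g=e] (γ[e; SUM(d)→a](ρ[v/y](σ[e<=8](R))) − π[e,a](ρ[a/h](ρ[e/b]((S ⋈[h=g] T)))))) → 1
  ρ[b/a]((T ⋈[g=e] (γ[e; SUM(d)→a](ρ[v/y](σ[e<=8](R))) − π[e,a](ρ[a/h](ρ[e/b]((S ⋈[h=g] T))))))) → 1
  ρ[d/b](ρ[b/a]((T ⋈[g=e] (γ[e; SUM(d)→a](ρ[v/y](σ[e<=8](R))) − π[e,a](ρ[a/h](ρ[e/b]((S ⋈[h=g] T)))))))) → 1

== RESULT ==
v | x | g | e | d
r | p | 8 | 8 | 6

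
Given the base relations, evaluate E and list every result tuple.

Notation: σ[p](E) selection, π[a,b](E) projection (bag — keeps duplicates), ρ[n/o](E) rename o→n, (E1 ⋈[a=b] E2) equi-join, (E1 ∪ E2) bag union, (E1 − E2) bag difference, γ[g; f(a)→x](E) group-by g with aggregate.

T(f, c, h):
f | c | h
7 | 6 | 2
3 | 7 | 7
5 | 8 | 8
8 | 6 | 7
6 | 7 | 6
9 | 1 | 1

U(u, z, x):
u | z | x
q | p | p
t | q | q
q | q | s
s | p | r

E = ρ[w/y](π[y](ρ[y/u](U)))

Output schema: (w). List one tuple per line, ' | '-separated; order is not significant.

Stepwise |·|:
  U → 4
  ρ[y/u](U) → 4
  π[y](ρ[y/u](U)) → 4
  ρ[w/y](π[y](ρ[y/u](U))) → 4

== RESULT ==
w
q
q
s
t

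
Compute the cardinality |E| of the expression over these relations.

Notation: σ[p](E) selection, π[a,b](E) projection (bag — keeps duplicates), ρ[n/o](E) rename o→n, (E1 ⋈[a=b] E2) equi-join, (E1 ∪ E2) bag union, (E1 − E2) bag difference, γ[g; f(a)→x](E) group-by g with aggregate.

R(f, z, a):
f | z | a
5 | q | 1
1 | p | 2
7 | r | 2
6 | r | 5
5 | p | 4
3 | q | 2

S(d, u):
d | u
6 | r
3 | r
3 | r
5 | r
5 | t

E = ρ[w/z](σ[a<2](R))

Row counts bottom-up:
  R → 6
  σ[a<2](R) → 1
  ρ[w/z](σ[a<2](R)) → 1

|E| = 1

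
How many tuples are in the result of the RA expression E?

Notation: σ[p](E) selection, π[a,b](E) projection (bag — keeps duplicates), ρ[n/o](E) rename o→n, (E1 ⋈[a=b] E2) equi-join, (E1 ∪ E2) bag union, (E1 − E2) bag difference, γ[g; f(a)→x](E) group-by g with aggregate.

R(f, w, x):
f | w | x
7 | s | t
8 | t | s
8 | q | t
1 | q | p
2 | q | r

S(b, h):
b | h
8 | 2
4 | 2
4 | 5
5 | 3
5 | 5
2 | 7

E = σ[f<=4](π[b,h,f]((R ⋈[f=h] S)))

Row counts bottom-up:
  R → 5
  S → 6
  (R ⋈[f=h] S) → 3
  π[b,h,f]((R ⋈[f=h] S)) → 3
  σ[f<=4](π[b,h,f]((R ⋈[f=h] S))) → 2

|E| = 2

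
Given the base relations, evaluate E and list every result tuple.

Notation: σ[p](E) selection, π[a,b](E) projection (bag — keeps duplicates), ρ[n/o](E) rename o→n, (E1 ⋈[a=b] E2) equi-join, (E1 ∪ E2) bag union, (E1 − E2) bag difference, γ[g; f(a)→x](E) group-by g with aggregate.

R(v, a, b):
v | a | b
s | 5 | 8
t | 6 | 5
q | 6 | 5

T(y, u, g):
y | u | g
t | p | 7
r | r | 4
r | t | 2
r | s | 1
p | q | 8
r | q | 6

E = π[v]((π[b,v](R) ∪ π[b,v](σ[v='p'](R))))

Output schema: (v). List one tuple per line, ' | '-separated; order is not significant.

Subexpression sizes:
  R → 3
  π[b,v](R) → 3
  R → 3
  σ[v='p'](R) → 0
  π[b,v](σ[v='p'](R)) → 0
  (π[b,v](R) ∪ π[b,v](σ[v='p'](R))) → 3
  π[v]((π[b,v](R) ∪ π[b,v](σ[v='p'](R)))) → 3

== RESULT ==
v
q
s
t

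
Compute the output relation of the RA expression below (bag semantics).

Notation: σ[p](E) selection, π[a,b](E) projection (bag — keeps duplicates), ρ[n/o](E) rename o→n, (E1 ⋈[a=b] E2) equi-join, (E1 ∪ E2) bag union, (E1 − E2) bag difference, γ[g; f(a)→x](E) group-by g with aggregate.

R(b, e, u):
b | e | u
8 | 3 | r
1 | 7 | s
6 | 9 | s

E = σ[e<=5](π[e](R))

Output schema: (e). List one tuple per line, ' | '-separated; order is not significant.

Subexpression sizes:
  R → 3
  π[e](R) → 3
  σ[e<=5](π[e](R)) → 1

== RESULT ==
e
3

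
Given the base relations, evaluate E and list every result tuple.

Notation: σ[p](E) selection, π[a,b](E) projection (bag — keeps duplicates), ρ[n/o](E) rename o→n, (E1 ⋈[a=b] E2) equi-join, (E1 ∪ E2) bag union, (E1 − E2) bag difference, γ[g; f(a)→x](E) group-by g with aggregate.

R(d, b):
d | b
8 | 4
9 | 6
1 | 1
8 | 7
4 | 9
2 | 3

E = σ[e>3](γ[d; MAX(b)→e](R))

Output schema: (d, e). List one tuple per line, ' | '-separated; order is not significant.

Per-node cardinality:
  R → 6
  γ[d; MAX(b)→e](R) → 5
  σ[e>3](γ[d; MAX(b)→e](R)) → 3

== RESULT ==
d | e
4 | 9
8 | 7
9 | 6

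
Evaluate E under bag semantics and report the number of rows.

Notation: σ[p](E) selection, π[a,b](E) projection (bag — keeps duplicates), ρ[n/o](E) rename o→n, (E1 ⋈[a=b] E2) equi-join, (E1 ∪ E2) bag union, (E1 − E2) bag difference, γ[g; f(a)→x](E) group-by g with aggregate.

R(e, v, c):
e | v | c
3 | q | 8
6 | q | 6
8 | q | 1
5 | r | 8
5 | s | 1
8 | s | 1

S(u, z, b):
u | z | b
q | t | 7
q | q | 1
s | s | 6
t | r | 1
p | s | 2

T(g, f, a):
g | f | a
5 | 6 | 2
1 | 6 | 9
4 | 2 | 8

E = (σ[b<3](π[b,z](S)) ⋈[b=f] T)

Row counts bottom-up:
  S → 5
  π[b,z](S) → 5
  σ[b<3](π[b,z](S)) → 3
  T → 3
  (σ[b<3](π[b,z](S)) ⋈[b=f] T) → 1

|E| = 1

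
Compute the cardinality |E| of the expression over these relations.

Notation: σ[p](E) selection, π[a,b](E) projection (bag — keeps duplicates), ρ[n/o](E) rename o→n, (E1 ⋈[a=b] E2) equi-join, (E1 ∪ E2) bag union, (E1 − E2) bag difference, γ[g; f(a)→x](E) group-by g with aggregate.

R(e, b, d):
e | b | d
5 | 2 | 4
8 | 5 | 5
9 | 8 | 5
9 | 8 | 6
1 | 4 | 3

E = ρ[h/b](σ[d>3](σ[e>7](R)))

Per-node cardinality:
  R → 5
  σ[e>7](R) → 3
  σ[d>3](σ[e>7](R)) → 3
  ρ[h/b](σ[d>3](σ[e>7](R))) → 3

|E| = 3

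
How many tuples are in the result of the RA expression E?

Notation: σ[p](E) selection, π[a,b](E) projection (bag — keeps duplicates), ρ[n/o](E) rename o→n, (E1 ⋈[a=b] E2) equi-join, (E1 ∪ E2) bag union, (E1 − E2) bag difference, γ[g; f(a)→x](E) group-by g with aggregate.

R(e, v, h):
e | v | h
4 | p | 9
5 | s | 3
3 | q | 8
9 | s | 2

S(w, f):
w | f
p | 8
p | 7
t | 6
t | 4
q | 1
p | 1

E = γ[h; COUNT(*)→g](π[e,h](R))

Subexpression sizes:
  R → 4
  π[e,h](R) → 4
  γ[h; COUNT(*)→g](π[e,h](R)) → 4

|E| = 4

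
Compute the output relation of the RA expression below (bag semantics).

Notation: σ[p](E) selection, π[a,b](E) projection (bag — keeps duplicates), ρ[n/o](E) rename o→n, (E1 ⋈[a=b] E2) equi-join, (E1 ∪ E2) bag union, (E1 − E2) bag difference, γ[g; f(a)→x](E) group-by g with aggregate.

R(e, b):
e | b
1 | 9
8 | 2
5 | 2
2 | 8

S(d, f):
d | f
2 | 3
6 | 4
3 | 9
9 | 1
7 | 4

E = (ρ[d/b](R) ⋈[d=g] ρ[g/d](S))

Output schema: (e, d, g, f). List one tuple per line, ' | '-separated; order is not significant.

Subexpression sizes:
  R → 4
  ρ[d/b](R) → 4
  S → 5
  ρ[g/d](S) → 5
  (ρ[d/b](R) ⋈[d=g] ρ[g/d](S)) → 3

== RESULT ==
e | d | g | f
1 | 9 | 9 | 1
5 | 2 | 2 | 3
8 | 2 | 2 | 3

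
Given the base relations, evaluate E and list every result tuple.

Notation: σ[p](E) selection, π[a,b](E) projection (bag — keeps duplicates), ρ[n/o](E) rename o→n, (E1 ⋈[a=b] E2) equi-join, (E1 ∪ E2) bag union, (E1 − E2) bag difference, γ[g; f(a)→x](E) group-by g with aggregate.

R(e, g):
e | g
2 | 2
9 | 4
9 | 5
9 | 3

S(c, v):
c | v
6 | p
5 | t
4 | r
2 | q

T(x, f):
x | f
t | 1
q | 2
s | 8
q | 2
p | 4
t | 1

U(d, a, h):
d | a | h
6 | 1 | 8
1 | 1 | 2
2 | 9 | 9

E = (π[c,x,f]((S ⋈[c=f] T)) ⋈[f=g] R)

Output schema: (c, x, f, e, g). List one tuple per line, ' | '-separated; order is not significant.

Subexpression sizes:
  S → 4
  T → 6
  (S ⋈[c=f] T) → 3
  π[c,x,f]((S ⋈[c=f] T)) → 3
  R → 4
  (π[c,x,f]((S ⋈[c=f] T)) ⋈[f=g] R) → 3

== RESULT ==
c | x | f | e | g
2 | q | 2 | 2 | 2
2 | q | 2 | 2 | 2
4 | p | 4 | 9 | 4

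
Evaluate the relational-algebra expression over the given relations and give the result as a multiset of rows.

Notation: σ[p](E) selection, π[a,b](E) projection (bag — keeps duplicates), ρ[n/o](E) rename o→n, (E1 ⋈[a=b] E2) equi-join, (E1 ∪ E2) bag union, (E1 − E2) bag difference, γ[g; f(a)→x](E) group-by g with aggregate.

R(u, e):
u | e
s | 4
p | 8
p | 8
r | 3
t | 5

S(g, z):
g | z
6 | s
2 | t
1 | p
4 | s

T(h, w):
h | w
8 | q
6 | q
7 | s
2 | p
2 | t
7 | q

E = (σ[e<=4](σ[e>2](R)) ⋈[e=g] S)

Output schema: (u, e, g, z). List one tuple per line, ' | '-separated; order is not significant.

Per-node cardinality:
  R → 5
  σ[e>2](R) → 5
  σ[e<=4](σ[e>2](R)) → 2
  S → 4
  (σ[e<=4](σ[e>2](R)) ⋈[e=g] S) → 1

== RESULT ==
u | e | g | z
s | 4 | 4 | s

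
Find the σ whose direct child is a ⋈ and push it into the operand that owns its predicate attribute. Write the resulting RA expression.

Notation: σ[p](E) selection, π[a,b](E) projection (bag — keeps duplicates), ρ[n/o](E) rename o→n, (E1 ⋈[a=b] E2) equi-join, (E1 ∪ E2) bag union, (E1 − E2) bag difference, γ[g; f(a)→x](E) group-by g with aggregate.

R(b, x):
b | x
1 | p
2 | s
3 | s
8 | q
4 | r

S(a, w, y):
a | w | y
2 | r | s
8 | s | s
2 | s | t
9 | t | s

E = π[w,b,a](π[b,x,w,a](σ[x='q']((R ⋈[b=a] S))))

σ filters on x, owned by the left side.
E' = π[w,b,a](π[b,x,w,a]((σ[x='q'](R) ⋈[b=a] S)))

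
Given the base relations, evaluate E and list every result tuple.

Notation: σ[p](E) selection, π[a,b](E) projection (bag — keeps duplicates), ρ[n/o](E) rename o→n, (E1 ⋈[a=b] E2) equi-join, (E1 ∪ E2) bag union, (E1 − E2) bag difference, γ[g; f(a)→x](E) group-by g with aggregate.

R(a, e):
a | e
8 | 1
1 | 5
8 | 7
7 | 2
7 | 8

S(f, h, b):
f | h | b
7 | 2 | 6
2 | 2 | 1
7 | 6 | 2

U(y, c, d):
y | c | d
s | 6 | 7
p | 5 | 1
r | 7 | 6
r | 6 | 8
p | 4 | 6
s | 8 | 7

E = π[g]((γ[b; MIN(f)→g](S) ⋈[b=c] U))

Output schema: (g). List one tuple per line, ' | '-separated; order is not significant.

Per-node cardinality:
  S → 3
  γ[b; MIN(f)→g](S) → 3
  U → 6
  (γ[b; MIN(f)→g](S) ⋈[b=c] U) → 2
  π[g]((γ[b; MIN(f)→g](S) ⋈[b=c] U)) → 2

== RESULT ==
g
7
7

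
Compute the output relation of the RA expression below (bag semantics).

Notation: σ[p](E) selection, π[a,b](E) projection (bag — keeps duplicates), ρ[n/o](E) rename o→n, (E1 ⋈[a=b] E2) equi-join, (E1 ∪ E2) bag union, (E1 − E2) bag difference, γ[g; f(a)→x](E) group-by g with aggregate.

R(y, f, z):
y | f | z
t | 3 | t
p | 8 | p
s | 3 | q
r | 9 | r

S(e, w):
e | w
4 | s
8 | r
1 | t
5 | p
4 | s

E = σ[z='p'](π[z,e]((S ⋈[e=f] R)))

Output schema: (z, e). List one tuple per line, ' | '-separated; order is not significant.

Per-node cardinality:
  S → 5
  R → 4
  (S ⋈[e=f] R) → 1
  π[z,e]((S ⋈[e=f] R)) → 1
  σ[z='p'](π[z,e]((S ⋈[e=f] R))) → 1

== RESULT ==
z | e
p | 8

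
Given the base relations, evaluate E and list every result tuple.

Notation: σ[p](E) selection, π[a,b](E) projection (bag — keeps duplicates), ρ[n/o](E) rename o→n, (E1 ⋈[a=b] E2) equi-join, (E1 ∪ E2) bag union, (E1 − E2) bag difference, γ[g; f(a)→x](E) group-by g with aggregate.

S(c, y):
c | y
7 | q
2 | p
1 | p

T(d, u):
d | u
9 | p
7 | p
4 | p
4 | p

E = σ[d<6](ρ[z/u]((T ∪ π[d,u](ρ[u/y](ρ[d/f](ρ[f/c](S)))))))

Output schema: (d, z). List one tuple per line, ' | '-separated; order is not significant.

Per-node cardinality:
  T → 4
  S → 3
  ρ[f/c](S) → 3
  ρ[d/f](ρ[f/c](S)) → 3
  ρ[u/y](ρ[d/f](ρ[f/c](S))) → 3
  π[d,u](ρ[u/y](ρ[d/f](ρ[f/c](S)))) → 3
  (T ∪ π[d,u](ρ[u/y](ρ[d/f](ρ[f/c](S))))) → 7
  ρ[z/u]((T ∪ π[d,u](ρ[u/y](ρ[d/f](ρ[f/c](S)))))) → 7
  σ[d<6](ρ[z/u]((T ∪ π[d,u](ρ[u/y](ρ[d/f](ρ[f/c](S))))))) → 4

== RESULT ==
d | z
1 | p
2 | p
4 | p
4 | p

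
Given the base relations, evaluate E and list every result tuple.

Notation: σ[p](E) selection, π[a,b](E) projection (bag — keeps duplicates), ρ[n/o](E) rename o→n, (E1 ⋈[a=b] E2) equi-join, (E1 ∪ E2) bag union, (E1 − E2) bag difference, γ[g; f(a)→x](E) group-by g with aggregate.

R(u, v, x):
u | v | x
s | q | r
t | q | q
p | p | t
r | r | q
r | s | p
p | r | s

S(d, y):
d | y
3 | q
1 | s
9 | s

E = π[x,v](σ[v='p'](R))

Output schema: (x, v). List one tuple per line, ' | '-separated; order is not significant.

Row counts bottom-up:
  R → 6
  σ[v='p'](R) → 1
  π[x,v](σ[v='p'](R)) → 1

== RESULT ==
x | v
t | p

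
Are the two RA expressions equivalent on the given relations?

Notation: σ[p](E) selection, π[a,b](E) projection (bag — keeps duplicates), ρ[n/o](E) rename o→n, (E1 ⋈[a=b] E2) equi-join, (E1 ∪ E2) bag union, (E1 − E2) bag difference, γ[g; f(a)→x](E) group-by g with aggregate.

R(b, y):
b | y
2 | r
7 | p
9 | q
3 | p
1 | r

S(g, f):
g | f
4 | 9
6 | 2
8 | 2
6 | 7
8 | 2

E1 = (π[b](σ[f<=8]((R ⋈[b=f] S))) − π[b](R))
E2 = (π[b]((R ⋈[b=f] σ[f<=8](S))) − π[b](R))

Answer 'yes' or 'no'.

E1 per-node cardinality:
  R → 5
  S → 5
  (R ⋈[b=f] S) → 5
  σ[f<=8]((R ⋈[b=f] S)) → 4
  π[b](σ[f<=8]((R ⋈[b=f] S))) → 4
  R → 5
  π[b](R) → 5
  (π[b](σ[f<=8]((R ⋈[b=f] S))) − π[b](R)) → 2
E2 per-node cardinality:
  R → 5
  S → 5
  σ[f<=8](S) → 4
  (R ⋈[b=f] σ[f<=8](S)) → 4
  π[b]((R ⋈[b=f] σ[f<=8](S))) → 4
  R → 5
  π[b](R) → 5
  (π[b]((R ⋈[b=f] σ[f<=8](S))) − π[b](R)) → 2

E1 and E2 produce the same multiset:
b
2
2

yes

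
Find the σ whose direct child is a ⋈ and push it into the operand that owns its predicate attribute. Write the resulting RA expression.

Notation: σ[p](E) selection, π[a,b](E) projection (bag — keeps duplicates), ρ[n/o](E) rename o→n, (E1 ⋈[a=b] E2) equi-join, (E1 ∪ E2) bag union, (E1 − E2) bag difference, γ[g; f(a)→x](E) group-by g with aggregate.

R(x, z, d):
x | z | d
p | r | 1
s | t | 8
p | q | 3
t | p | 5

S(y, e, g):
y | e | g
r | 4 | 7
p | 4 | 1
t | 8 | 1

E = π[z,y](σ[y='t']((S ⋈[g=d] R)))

σ filters on y, owned by the left side.
E' = π[z,y]((σ[y='t'](S) ⋈[g=d] R))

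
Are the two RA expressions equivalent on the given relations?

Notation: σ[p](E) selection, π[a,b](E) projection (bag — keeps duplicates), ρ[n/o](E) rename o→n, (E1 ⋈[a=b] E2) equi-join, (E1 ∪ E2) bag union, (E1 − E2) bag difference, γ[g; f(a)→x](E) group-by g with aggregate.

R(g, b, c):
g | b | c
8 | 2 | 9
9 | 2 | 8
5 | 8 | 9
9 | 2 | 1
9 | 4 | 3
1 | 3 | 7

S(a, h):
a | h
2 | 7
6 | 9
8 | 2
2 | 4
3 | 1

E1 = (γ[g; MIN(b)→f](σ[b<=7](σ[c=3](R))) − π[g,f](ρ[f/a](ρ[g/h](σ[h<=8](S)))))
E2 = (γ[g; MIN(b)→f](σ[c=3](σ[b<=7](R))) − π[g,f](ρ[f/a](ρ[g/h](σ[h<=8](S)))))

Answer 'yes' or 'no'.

E1 stepwise |·|:
  R → 6
  σ[c=3](R) → 1
  σ[b<=7](σ[c=3](R)) → 1
  γ[g; MIN(b)→f](σ[b<=7](σ[c=3](R))) → 1
  S → 5
  σ[h<=8](S) → 4
  ρ[g/h](σ[h<=8](S)) → 4
  ρ[f/a](ρ[g/h](σ[h<=8](S))) → 4
  π[g,f](ρ[f/a](ρ[g/h](σ[h<=8](S)))) → 4
  (γ[g; MIN(b)→f](σ[b<=7](σ[c=3](R))) − π[g,f](ρ[f/a](ρ[g/h](σ[h<=8](S))))) → 1
E2 stepwise |·|:
  R → 6
  σ[b<=7](R) → 5
  σ[c=3](σ[b<=7](R)) → 1
  γ[g; MIN(b)→f](σ[c=3](σ[b<=7](R))) → 1
  S → 5
  σ[h<=8](S) → 4
  ρ[g/h](σ[h<=8](S)) → 4
  ρ[f/a](ρ[g/h](σ[h<=8](S))) → 4
  π[g,f](ρ[f/a](ρ[g/h](σ[h<=8](S)))) → 4
  (γ[g; MIN(b)→f](σ[c=3](σ[b<=7](R))) − π[g,f](ρ[f/a](ρ[g/h](σ[h<=8](S))))) → 1

E1 and E2 produce the same multiset:
g | f
9 | 4

yes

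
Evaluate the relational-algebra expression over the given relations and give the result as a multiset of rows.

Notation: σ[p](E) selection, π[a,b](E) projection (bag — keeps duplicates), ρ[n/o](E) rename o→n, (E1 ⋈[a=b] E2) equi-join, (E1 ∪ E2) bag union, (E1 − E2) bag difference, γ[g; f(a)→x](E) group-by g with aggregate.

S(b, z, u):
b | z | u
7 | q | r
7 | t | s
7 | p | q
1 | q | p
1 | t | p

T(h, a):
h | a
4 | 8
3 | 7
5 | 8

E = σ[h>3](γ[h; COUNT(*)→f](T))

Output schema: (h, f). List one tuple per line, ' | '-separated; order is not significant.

Row counts bottom-up:
  T → 3
  γ[h; COUNT(*)→f](T) → 3
  σ[h>3](γ[h; COUNT(*)→f](T)) → 2

== RESULT ==
h | f
4 | 1
5 | 1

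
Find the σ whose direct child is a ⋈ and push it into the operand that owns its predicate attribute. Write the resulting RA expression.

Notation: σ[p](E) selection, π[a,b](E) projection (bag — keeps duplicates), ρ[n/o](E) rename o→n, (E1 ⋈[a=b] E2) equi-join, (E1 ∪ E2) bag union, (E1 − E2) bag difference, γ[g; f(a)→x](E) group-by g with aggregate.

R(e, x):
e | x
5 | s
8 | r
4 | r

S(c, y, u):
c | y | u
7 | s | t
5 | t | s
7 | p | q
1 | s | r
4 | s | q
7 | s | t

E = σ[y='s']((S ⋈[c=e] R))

σ filters on y, owned by the left side.
E' = (σ[y='s'](S) ⋈[c=e] R)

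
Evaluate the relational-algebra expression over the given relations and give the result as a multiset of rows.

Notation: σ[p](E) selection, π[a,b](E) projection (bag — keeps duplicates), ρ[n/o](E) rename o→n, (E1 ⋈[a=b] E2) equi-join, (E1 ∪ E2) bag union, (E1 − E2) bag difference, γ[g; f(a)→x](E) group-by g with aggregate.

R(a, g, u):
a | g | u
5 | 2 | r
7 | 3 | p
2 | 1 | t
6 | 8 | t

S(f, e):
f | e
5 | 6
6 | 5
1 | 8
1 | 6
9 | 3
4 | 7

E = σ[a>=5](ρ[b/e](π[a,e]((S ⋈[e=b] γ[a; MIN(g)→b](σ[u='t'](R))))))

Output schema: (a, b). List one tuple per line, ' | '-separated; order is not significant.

Subexpression sizes:
  S → 6
  R → 4
  σ[u='t'](R) → 2
  γ[a; MIN(g)→b](σ[u='t'](R)) → 2
  (S ⋈[e=b] γ[a; MIN(g)→b](σ[u='t'](R))) → 1
  π[a,e]((S ⋈[e=b] γ[a; MIN(g)→b](σ[u='t'](R)))) → 1
  ρ[b/e](π[a,e]((S ⋈[e=b] γ[a; MIN(g)→b](σ[u='t'](R))))) → 1
  σ[a>=5](ρ[b/e](π[a,e]((S ⋈[e=b] γ[a; MIN(g)→b](σ[u='t'](R)))))) → 1

== RESULT ==
a | b
6 | 8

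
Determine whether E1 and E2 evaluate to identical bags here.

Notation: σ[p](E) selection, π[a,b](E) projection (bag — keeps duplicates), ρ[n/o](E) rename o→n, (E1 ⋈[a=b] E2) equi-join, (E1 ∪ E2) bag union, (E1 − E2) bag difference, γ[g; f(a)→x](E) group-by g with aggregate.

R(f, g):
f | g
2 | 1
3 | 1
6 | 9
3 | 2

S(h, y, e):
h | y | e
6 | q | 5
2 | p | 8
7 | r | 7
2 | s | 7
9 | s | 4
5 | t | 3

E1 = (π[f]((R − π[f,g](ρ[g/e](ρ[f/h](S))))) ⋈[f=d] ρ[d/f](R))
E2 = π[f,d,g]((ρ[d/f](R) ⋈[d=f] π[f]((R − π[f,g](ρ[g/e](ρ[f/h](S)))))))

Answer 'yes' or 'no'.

E1 stepwise |·|:
  R → 4
  S → 6
  ρ[f/h](S) → 6
  ρ[g/e](ρ[f/h](S)) → 6
  π[f,g](ρ[g/e](ρ[f/h](S))) → 6
  (R − π[f,g](ρ[g/e](ρ[f/h](S)))) → 4
  π[f]((R − π[f,g](ρ[g/e](ρ[f/h](S))))) → 4
  R → 4
  ρ[d/f](R) → 4
  (π[f]((R − π[f,g](ρ[g/e](ρ[f/h](S))))) ⋈[f=d] ρ[d/f](R)) → 6
E2 stepwise |·|:
  R → 4
  ρ[d/f](R) → 4
  R → 4
  S → 6
  ρ[f/h](S) → 6
  ρ[g/e](ρ[f/h](S)) → 6
  π[f,g](ρ[g/e](ρ[f/h](S))) → 6
  (R − π[f,g](ρ[g/e](ρ[f/h](S)))) → 4
  π[f]((R − π[f,g](ρ[g/e](ρ[f/h](S))))) → 4
  (ρ[d/f](R) ⋈[d=f] π[f]((R − π[f,g](ρ[g/e](ρ[f/h](S)))))) → 6
  π[f,d,g]((ρ[d/f](R) ⋈[d=f] π[f]((R − π[f,g](ρ[g/e](ρ[f/h](S))))))) → 6

E1 and E2 produce the same multiset:
f | d | g
2 | 2 | 1
3 | 3 | 1
3 | 3 | 1
3 | 3 | 2
3 | 3 | 2
6 | 6 | 9

yes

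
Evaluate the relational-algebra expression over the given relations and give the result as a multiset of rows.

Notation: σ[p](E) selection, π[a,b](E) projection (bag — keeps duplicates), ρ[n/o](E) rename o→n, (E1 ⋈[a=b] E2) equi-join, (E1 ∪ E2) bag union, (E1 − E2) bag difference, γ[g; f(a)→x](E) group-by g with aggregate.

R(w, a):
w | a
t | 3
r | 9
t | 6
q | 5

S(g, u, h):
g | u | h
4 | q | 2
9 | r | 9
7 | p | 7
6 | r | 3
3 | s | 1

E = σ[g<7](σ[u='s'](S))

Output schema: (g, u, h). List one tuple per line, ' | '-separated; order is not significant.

Per-node cardinality:
  S → 5
  σ[u='s'](S) → 1
  σ[g<7](σ[u='s'](S)) → 1

== RESULT ==
g | u | h
3 | s | 1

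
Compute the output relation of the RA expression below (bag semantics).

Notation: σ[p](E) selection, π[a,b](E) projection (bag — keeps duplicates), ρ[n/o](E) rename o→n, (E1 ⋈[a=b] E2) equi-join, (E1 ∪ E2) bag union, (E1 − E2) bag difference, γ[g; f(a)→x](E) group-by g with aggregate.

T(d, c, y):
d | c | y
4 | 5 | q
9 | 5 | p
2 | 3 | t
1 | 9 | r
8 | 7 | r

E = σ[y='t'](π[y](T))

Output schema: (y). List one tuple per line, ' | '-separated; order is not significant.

Per-node cardinality:
  T → 5
  π[y](T) → 5
  σ[y='t'](π[y](T)) → 1

== RESULT ==
y
t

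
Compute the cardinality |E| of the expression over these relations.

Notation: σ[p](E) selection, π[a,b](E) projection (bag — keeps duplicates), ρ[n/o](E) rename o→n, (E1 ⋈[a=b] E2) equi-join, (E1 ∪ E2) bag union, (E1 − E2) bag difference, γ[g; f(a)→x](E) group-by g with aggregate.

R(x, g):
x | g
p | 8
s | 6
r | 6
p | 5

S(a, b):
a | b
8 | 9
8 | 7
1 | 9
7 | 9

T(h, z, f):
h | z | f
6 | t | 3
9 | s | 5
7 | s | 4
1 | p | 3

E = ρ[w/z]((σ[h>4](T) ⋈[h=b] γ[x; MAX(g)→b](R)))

Subexpression sizes:
  T → 4
  σ[h>4](T) → 3
  R → 4
  γ[x; MAX(g)→b](R) → 3
  (σ[h>4](T) ⋈[h=b] γ[x; MAX(g)→b](R)) → 2
  ρ[w/z]((σ[h>4](T) ⋈[h=b] γ[x; MAX(g)→b](R))) → 2

|E| = 2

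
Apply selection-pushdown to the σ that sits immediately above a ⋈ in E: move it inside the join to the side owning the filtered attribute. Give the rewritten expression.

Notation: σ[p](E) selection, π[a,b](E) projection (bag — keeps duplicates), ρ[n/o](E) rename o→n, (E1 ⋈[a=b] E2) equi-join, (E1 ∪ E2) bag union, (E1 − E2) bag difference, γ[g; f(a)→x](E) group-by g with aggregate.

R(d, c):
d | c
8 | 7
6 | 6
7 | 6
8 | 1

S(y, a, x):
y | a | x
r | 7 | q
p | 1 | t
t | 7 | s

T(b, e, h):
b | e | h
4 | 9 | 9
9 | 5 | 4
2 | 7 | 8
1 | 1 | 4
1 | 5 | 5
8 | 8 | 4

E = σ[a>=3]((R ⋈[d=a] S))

σ filters on a, owned by the right side.
E' = (R ⋈[d=a] σ[a>=3](S))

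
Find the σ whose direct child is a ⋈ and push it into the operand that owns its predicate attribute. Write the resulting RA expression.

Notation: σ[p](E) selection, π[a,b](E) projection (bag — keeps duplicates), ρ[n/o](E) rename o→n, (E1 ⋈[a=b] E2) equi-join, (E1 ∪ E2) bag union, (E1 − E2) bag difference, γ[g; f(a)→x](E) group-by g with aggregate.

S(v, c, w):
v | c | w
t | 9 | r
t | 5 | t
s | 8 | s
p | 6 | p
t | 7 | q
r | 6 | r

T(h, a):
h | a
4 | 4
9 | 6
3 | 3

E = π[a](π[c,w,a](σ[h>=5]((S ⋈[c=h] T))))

σ filters on h, owned by the right side.
E' = π[a](π[c,w,a]((S ⋈[c=h] σ[h>=5](T))))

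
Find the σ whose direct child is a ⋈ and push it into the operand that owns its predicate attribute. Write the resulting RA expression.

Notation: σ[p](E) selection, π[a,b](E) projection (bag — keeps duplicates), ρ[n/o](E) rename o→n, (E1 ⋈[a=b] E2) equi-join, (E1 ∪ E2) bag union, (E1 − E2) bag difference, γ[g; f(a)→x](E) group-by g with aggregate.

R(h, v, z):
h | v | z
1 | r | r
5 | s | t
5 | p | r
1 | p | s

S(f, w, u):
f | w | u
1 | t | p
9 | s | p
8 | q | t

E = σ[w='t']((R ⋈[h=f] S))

σ filters on w, owned by the right side.
E' = (R ⋈[h=f] σ[w='t'](S))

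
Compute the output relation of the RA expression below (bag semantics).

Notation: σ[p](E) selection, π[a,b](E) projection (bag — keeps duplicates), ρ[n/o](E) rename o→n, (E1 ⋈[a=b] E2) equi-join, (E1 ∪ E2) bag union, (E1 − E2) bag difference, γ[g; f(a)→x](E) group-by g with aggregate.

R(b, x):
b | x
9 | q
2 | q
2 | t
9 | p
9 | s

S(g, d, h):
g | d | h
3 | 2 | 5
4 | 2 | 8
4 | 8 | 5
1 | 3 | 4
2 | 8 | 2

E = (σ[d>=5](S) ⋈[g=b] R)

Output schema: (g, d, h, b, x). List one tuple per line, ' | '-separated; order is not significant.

Row counts bottom-up:
  S → 5
  σ[d>=5](S) → 2
  R → 5
  (σ[d>=5](S) ⋈[g=b] R) → 2

== RESULT ==
g | d | h | b | x
2 | 8 | 2 | 2 | q
2 | 8 | 2 | 2 | t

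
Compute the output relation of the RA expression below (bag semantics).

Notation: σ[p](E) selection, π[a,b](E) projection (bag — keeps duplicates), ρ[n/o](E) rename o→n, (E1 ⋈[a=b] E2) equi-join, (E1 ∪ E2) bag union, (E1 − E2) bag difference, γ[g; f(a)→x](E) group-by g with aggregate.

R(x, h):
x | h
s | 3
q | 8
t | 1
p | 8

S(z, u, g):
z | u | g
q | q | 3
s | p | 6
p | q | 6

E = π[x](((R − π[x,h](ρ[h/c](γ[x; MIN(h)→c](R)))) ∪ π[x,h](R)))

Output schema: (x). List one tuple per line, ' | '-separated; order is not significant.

Row counts bottom-up:
  R → 4
  R → 4
  γ[x; MIN(h)→c](R) → 4
  ρ[h/c](γ[x; MIN(h)→c](R)) → 4
  π[x,h](ρ[h/c](γ[x; MIN(h)→c](R))) → 4
  (R − π[x,h](ρ[h/c](γ[x; MIN(h)→c](R)))) → 0
  R → 4
  π[x,h](R) → 4
  ((R − π[x,h](ρ[h/c](γ[x; MIN(h)→c](R)))) ∪ π[x,h](R)) → 4
  π[x](((R − π[x,h](ρ[h/c](γ[x; MIN(h)→c](R)))) ∪ π[x,h](R))) → 4

== RESULT ==
x
p
q
s
t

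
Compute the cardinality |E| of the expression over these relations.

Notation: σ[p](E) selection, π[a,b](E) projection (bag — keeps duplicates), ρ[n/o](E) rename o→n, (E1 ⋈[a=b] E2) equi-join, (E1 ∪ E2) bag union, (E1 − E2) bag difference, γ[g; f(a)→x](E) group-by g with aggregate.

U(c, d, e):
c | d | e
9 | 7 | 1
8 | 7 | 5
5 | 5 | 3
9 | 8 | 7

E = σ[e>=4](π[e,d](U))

Per-node cardinality:
  U → 4
  π[e,d](U) → 4
  σ[e>=4](π[e,d](U)) → 2

|E| = 2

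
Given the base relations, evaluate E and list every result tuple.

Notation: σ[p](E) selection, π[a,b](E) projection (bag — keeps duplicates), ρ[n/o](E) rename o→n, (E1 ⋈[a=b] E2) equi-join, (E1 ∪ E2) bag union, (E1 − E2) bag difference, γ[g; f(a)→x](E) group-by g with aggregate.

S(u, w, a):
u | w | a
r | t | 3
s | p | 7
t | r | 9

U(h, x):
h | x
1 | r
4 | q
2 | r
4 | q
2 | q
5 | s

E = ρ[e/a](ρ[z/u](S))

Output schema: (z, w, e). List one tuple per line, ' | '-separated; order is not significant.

Subexpression sizes:
  S → 3
  ρ[z/u](S) → 3
  ρ[e/a](ρ[z/u](S)) → 3

== RESULT ==
z | w | e
r | t | 3
s | p | 7
t | r | 9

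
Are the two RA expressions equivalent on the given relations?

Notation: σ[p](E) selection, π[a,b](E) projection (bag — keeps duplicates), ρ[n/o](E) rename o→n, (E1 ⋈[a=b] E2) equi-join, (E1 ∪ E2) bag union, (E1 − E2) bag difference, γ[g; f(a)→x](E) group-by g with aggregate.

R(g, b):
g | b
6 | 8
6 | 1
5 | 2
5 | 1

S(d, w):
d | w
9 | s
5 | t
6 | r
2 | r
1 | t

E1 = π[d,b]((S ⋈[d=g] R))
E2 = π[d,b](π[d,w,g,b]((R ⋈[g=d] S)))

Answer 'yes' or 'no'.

E1 stepwise |·|:
  S → 5
  R → 4
  (S ⋈[d=g] R) → 4
  π[d,b]((S ⋈[d=g] R)) → 4
E2 stepwise |·|:
  R → 4
  S → 5
  (R ⋈[g=d] S) → 4
  π[d,w,g,b]((R ⋈[g=d] S)) → 4
  π[d,b](π[d,w,g,b]((R ⋈[g=d] S))) → 4

E1 and E2 produce the same multiset:
d | b
5 | 1
5 | 2
6 | 1
6 | 8

yes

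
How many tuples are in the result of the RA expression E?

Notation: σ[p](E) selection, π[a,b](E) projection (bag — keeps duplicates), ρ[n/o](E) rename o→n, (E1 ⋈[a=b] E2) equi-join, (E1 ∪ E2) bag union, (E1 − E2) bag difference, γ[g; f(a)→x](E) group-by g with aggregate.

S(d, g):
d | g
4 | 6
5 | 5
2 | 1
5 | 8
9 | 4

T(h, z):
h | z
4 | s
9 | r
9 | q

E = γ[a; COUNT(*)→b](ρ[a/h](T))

Row counts bottom-up:
  T → 3
  ρ[a/h](T) → 3
  γ[a; COUNT(*)→b](ρ[a/h](T)) → 2

|E| = 2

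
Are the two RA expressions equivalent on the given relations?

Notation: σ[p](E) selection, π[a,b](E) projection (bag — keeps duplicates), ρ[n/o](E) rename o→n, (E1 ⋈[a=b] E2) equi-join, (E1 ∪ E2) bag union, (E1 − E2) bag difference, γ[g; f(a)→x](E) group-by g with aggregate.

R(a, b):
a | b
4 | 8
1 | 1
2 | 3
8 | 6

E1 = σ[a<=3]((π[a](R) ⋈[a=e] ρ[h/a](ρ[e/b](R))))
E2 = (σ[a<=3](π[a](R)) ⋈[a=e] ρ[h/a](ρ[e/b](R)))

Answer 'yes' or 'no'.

E1 row counts bottom-up:
  R → 4
  π[a](R) → 4
  R → 4
  ρ[e/b](R) → 4
  ρ[h/a](ρ[e/b](R)) → 4
  (π[a](R) ⋈[a=e] ρ[h/a](ρ[e/b](R))) → 2
  σ[a<=3]((π[a](R) ⋈[a=e] ρ[h/a](ρ[e/b](R)))) → 1
E2 row counts bottom-up:
  R → 4
  π[a](R) → 4
  σ[a<=3](π[a](R)) → 2
  R → 4
  ρ[e/b](R) → 4
  ρ[h/a](ρ[e/b](R)) → 4
  (σ[a<=3](π[a](R)) ⋈[a=e] ρ[h/a](ρ[e/b](R))) → 1

E1 and E2 produce the same multiset:
a | h | e
1 | 1 | 1

yes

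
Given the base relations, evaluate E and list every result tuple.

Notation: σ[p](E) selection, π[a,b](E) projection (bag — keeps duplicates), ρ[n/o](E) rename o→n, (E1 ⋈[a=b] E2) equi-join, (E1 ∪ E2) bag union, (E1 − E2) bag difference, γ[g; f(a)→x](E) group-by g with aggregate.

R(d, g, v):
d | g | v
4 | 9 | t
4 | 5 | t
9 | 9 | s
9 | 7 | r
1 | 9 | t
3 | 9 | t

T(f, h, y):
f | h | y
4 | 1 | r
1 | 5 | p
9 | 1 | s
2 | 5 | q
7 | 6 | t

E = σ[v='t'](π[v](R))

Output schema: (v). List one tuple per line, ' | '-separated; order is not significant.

Stepwise |·|:
  R → 6
  π[v](R) → 6
  σ[v='t'](π[v](R)) → 4

== RESULT ==
v
t
t
t
t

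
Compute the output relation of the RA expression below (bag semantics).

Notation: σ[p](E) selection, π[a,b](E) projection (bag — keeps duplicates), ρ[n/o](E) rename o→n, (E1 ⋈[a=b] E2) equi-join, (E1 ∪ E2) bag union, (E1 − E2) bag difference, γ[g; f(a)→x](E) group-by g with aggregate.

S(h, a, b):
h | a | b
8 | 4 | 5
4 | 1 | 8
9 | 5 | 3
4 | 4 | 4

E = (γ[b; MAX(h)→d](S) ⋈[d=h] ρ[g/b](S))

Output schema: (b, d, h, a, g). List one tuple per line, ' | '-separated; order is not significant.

Subexpression sizes:
  S → 4
  γ[b; MAX(h)→d](S) → 4
  S → 4
  ρ[g/b](S) → 4
  (γ[b; MAX(h)→d](S) ⋈[d=h] ρ[g/b](S)) → 6

== RESULT ==
b | d | h | a | g
3 | 9 | 9 | 5 | 3
4 | 4 | 4 | 1 | 8
4 | 4 | 4 | 4 | 4
5 | 8 | 8 | 4 | 5
8 | 4 | 4 | 1 | 8
8 | 4 | 4 | 4 | 4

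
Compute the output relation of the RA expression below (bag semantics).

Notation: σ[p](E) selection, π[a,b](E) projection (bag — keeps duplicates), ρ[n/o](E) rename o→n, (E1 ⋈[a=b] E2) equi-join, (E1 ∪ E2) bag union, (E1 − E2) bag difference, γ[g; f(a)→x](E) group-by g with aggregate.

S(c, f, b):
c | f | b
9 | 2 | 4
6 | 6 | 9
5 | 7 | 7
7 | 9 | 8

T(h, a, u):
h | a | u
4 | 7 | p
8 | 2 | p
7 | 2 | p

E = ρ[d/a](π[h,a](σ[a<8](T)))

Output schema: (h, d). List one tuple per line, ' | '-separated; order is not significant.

Stepwise |·|:
  T → 3
  σ[a<8](T) → 3
  π[h,a](σ[a<8](T)) → 3
  ρ[d/a](π[h,a](σ[a<8](T))) → 3

== RESULT ==
h | d
4 | 7
7 | 2
8 | 2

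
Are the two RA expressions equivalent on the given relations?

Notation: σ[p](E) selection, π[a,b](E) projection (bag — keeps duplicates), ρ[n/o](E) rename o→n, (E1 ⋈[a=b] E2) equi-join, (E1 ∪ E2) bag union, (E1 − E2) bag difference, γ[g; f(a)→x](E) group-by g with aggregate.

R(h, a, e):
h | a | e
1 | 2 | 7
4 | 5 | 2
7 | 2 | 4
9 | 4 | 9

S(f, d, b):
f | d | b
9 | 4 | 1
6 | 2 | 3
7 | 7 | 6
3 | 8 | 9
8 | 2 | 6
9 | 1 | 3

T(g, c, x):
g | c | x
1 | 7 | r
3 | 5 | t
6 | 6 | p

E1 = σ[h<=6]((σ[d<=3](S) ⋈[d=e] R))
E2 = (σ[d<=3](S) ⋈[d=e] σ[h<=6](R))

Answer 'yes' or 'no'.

E1 row counts bottom-up:
  S → 6
  σ[d<=3](S) → 3
  R → 4
  (σ[d<=3](S) ⋈[d=e] R) → 2
  σ[h<=6]((σ[d<=3](S) ⋈[d=e] R)) → 2
E2 row counts bottom-up:
  S → 6
  σ[d<=3](S) → 3
  R → 4
  σ[h<=6](R) → 2
  (σ[d<=3](S) ⋈[d=e] σ[h<=6](R)) → 2

E1 and E2 produce the same multiset:
f | d | b | h | a | e
6 | 2 | 3 | 4 | 5 | 2
8 | 2 | 6 | 4 | 5 | 2

yes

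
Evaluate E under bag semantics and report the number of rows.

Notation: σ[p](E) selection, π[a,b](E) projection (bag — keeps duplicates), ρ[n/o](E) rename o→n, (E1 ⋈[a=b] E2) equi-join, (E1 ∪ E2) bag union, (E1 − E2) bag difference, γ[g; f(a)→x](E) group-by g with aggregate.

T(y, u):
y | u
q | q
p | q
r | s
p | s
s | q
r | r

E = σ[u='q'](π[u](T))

Stepwise |·|:
  T → 6
  π[u](T) → 6
  σ[u='q'](π[u](T)) → 3

|E| = 3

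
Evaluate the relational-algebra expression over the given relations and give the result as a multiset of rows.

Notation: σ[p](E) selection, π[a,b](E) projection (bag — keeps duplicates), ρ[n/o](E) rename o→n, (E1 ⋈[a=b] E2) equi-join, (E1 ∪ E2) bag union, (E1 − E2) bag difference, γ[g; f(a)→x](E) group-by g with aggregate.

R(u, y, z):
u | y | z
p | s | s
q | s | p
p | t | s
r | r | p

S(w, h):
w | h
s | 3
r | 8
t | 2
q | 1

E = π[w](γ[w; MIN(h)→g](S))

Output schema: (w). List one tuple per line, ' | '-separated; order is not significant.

Row counts bottom-up:
  S → 4
  γ[w; MIN(h)→g](S) → 4
  π[w](γ[w; MIN(h)→g](S)) → 4

== RESULT ==
w
q
r
s
t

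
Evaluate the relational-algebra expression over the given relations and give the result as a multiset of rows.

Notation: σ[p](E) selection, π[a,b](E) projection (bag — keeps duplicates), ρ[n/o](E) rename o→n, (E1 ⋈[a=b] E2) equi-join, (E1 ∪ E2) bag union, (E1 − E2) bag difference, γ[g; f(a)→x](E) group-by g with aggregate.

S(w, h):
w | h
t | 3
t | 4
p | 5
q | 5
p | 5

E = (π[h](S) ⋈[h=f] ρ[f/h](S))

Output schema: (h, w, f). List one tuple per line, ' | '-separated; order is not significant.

Subexpression sizes:
  S → 5
  π[h](S) → 5
  S → 5
  ρ[f/h](S) → 5
  (π[h](S) ⋈[h=f] ρ[f/h](S)) → 11

== RESULT ==
h | w | f
3 | t | 3
4 | t | 4
5 | p | 5
5 | p | 5
5 | p | 5
5 | p | 5
5 | p | 5
5 | p | 5
5 | q | 5
5 | q | 5
5 | q | 5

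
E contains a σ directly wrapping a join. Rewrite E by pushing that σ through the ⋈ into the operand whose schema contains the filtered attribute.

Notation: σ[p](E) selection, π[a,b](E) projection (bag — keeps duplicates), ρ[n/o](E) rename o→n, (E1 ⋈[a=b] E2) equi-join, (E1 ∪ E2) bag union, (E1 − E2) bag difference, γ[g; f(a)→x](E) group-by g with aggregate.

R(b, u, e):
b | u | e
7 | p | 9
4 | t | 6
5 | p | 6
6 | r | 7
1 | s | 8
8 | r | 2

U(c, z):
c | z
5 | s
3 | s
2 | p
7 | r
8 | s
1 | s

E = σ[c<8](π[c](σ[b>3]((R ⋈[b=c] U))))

σ filters on b, owned by the left side.
E' = σ[c<8](π[c]((σ[b>3](R) ⋈[b=c] U)))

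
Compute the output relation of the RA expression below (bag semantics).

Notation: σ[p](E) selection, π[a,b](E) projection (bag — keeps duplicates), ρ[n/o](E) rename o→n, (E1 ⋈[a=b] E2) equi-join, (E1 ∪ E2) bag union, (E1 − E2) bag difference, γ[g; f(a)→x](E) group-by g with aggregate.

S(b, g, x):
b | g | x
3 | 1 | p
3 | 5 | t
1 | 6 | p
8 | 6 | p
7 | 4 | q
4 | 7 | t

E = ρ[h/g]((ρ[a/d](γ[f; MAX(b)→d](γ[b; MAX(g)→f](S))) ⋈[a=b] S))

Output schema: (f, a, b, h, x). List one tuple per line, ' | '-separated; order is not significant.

Subexpression sizes:
  S → 6
  γ[b; MAX(g)→f](S) → 5
  γ[f; MAX(b)→d](γ[b; MAX(g)→f](S)) → 4
  ρ[a/d](γ[f; MAX(b)→d](γ[b; MAX(g)→f](S))) → 4
  S → 6
  (ρ[a/d](γ[f; MAX(b)→d](γ[b; MAX(g)→f](S))) ⋈[a=b] S) → 5
  ρ[h/g]((ρ[a/d](γ[f; MAX(b)→d](γ[b; MAX(g)→f](S))) ⋈[a=b] S)) → 5

== RESULT ==
f | a | b | h | x
4 | 7 | 7 | 4 | q
5 | 3 | 3 | 1 | p
5 | 3 | 3 | 5 | t
6 | 8 | 8 | 6 | p
7 | 4 | 4 | 7 | t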